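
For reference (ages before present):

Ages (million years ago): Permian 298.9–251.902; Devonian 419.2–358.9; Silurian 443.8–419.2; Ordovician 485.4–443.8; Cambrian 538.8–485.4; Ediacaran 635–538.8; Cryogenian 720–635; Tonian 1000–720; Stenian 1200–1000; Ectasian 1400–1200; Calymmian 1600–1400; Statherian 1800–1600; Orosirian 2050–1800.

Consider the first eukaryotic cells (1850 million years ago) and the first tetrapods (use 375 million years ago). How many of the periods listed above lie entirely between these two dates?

10

The older date is 1850 Ma and the younger is 375 Ma.
Periods with start < 1850 and end > 375 Ma: Statherian (1800–1600), Calymmian (1600–1400), Ectasian (1400–1200), Stenian (1200–1000), Tonian (1000–720), Cryogenian (720–635), Ediacaran (635–538.8), Cambrian (538.8–485.4), Ordovician (485.4–443.8), Silurian (443.8–419.2).
That is 10 complete periods.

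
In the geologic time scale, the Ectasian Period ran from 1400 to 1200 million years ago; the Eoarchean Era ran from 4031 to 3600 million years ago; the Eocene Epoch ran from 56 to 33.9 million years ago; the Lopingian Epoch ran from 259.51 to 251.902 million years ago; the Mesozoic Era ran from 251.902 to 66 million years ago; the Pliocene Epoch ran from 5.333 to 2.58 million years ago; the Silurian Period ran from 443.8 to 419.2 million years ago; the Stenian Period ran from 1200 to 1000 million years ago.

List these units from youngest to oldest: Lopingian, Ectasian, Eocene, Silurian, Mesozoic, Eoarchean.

Sorting by start age (ascending Ma, since larger Ma = older): Eocene start 56, Mesozoic start 251.902, Lopingian start 259.51, Silurian start 443.8, Ectasian start 1400, Eoarchean start 4031.

Eocene, Mesozoic, Lopingian, Silurian, Ectasian, Eoarchean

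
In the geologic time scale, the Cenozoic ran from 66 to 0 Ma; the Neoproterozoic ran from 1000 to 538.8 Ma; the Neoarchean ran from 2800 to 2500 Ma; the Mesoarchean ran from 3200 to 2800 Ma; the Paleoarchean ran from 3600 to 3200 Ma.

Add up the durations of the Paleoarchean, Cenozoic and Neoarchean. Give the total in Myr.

Duration is start − end for each: (3600 − 3200) + (66 − 0) + (2800 − 2500).
That is 400 + 66 + 300, which totals 766 million years.

766 million years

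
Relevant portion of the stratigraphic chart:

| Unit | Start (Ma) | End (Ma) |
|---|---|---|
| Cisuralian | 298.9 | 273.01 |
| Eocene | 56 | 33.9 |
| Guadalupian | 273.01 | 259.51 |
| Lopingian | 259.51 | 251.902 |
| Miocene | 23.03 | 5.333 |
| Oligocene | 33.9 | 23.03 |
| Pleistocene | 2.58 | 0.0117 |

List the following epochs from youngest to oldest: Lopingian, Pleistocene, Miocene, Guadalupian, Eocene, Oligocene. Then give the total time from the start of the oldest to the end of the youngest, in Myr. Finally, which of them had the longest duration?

Pleistocene → Miocene → Oligocene → Eocene → Lopingian → Guadalupian; total span 272.9983 Myr; longest is Eocene

From the excerpt: Lopingian 259.51–251.902; Pleistocene 2.58–0.0117; Miocene 23.03–5.333; Guadalupian 273.01–259.51; Eocene 56–33.9; Oligocene 33.9–23.03 (Ma).
Larger Ma is earlier, so the oldest is Guadalupian and the youngest is Pleistocene; youngest to oldest: Pleistocene, Miocene, Oligocene, Eocene, Lopingian, Guadalupian.
Oldest start 273.01 minus youngest end 0.0117 gives 272.9983 Myr overall.
Individual lengths (start − end): Guadalupian 13.5; Miocene 17.697; Oligocene 10.87; Lopingian 7.608; Pleistocene 2.5683; Eocene 22.1. The largest is Eocene at 22.1 Myr.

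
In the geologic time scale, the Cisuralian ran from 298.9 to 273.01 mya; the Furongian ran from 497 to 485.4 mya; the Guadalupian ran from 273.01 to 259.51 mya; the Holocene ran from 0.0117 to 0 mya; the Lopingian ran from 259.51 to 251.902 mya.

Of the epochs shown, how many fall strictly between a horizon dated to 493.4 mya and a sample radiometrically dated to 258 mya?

The older date is 493.4 Ma and the younger is 258 Ma.
Epochs with start < 493.4 and end > 258 Ma: Cisuralian (298.9–273.01), Guadalupian (273.01–259.51).
That is 2 complete epochs.

2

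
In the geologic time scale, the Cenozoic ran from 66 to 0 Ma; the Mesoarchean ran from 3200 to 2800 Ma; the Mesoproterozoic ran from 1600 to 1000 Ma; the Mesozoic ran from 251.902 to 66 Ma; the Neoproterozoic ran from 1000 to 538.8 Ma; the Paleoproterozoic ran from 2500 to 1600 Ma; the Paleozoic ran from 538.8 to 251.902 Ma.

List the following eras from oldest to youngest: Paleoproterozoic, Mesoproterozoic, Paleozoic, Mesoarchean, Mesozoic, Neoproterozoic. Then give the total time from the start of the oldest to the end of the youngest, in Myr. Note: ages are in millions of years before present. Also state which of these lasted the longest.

Mesoarchean → Paleoproterozoic → Mesoproterozoic → Neoproterozoic → Paleozoic → Mesozoic; total span 3134 Myr; longest is Paleoproterozoic

From the excerpt: Paleoproterozoic 2500–1600; Mesoproterozoic 1600–1000; Paleozoic 538.8–251.902; Mesoarchean 3200–2800; Mesozoic 251.902–66; Neoproterozoic 1000–538.8 (Ma).
Larger Ma is earlier, so the oldest is Mesoarchean and the youngest is Mesozoic; oldest to youngest: Mesoarchean, Paleoproterozoic, Mesoproterozoic, Neoproterozoic, Paleozoic, Mesozoic.
Oldest start 3200 minus youngest end 66 gives 3134 Myr overall.
Individual lengths (start − end): Paleozoic 286.898; Mesoarchean 400; Paleoproterozoic 900; Mesozoic 185.902; Mesoproterozoic 600; Neoproterozoic 461.2. The largest is Paleoproterozoic at 900 Myr.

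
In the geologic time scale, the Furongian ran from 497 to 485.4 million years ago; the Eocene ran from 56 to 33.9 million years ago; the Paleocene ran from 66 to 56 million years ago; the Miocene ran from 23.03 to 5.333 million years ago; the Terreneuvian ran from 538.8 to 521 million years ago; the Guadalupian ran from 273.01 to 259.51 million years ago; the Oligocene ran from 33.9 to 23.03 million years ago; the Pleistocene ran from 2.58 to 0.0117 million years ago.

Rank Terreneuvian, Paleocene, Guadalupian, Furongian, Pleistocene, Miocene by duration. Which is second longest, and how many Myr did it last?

Miocene, 17.697 million years

Durations: Terreneuvian 17.8; Paleocene 10; Guadalupian 13.5; Furongian 11.6; Pleistocene 2.5683; Miocene 17.697 Myr.
Sorted longest-first: Terreneuvian (17.8), Miocene (17.697), Guadalupian (13.5), Furongian (11.6), Paleocene (10), Pleistocene (2.5683).
The second longest is Miocene at 17.697 Myr.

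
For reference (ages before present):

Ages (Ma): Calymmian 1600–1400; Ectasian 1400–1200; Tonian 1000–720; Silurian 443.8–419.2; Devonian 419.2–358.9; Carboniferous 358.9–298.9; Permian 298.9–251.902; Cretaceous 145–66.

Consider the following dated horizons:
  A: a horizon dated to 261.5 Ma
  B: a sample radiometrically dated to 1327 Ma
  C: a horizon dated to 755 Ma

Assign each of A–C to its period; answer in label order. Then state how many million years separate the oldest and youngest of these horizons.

A: 261.5 Ma lies in 298.9–251.902 Ma, so Permian.
B: 1327 Ma lies in 1400–1200 Ma, so Ectasian.
C: 755 Ma lies in 1000–720 Ma, so Tonian.
Oldest = 1327 Ma, youngest = 261.5 Ma → span 1065.5 Myr.

A — Permian; B — Ectasian; C — Tonian; span 1065.5 million years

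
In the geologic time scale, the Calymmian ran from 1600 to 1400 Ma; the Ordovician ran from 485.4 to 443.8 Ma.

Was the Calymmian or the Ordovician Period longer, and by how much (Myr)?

Calymmian: 1600 − 1400 = 200 Myr.
Ordovician: 485.4 − 443.8 = 41.6 Myr.
Difference: 200 − 41.6 = 158.4 Myr, so the Calymmian was longer.

Calymmian, by 158.4 million years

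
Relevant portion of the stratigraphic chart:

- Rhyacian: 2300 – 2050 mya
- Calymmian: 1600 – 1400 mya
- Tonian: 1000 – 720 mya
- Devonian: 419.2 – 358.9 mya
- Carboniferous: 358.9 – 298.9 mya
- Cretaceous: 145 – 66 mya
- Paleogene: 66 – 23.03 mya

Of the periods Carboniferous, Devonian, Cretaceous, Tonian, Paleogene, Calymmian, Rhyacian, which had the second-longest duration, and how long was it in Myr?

Rhyacian, 250 million years

Start − end for each: Carboniferous 358.9 − 298.9 = 60; Devonian 419.2 − 358.9 = 60.3; Cretaceous 145 − 66 = 79; Tonian 1000 − 720 = 280; Paleogene 66 − 23.03 = 42.97; Calymmian 1600 − 1400 = 200; Rhyacian 2300 − 2050 = 250.
Ranking these from longest: Tonian > Rhyacian > Calymmian > Cretaceous > Devonian > Carboniferous > Paleogene.
Position 2 in that ranking is Rhyacian, which lasted 250 Myr.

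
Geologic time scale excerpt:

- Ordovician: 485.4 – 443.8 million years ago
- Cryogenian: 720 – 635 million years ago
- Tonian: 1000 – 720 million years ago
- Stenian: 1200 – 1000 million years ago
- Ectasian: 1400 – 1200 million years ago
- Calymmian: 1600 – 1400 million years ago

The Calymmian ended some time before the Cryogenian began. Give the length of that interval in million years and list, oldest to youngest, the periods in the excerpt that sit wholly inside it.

680 million years; Ectasian, Stenian, Tonian

End of Calymmian = 1400 Ma; start of Cryogenian = 720 Ma.
Gap = 1400 − 720 = 680 Myr.
Periods wholly inside 1400–720 Ma: Ectasian (1400–1200), Stenian (1200–1000), Tonian (1000–720).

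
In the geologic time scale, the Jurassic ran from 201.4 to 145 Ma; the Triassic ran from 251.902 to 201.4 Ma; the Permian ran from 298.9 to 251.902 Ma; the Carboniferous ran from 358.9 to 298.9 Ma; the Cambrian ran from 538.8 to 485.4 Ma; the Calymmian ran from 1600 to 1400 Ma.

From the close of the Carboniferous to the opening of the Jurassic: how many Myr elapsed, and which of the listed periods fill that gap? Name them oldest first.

The Carboniferous closes at 298.9 Ma and the Jurassic opens at 201.4 Ma, so the interval is 298.9 − 201.4 = 97.5 Myr.
A period fits inside if it starts at or after 298.9 Ma and ends at or before 201.4 Ma; oldest first that gives Permian, Triassic.

97.5 million years; Permian, Triassic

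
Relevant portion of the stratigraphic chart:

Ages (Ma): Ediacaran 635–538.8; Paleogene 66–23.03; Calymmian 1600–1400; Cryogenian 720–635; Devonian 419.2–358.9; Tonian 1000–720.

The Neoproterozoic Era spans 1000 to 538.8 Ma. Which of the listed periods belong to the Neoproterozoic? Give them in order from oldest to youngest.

Periods with both bounds inside 1000–538.8 Ma: Tonian (1000–720), Cryogenian (720–635), Ediacaran (635–538.8).

Tonian, Cryogenian, Ediacaran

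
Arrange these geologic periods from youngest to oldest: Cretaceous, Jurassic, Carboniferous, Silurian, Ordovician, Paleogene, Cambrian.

Paleogene, Cretaceous, Jurassic, Carboniferous, Silurian, Ordovician, Cambrian

Group by era (each group listed oldest first) — Paleozoic: Cambrian, Ordovician, Silurian, Carboniferous; Mesozoic: Jurassic, Cretaceous; Cenozoic: Paleogene. The eras run Paleozoic → Mesozoic → Cenozoic. Concatenating the groups in that era order and then reversing gives youngest to oldest.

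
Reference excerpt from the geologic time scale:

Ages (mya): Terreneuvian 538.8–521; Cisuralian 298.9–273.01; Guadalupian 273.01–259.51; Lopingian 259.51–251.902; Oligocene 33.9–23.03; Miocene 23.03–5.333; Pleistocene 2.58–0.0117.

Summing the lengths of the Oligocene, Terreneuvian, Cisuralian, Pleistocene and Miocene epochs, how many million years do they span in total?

74.8253 million years

Duration is start − end for each: (33.9 − 23.03) + (538.8 − 521) + (298.9 − 273.01) + (2.58 − 0.0117) + (23.03 − 5.333).
That is 10.87 + 17.8 + 25.89 + 2.5683 + 17.697, which totals 74.8253 million years.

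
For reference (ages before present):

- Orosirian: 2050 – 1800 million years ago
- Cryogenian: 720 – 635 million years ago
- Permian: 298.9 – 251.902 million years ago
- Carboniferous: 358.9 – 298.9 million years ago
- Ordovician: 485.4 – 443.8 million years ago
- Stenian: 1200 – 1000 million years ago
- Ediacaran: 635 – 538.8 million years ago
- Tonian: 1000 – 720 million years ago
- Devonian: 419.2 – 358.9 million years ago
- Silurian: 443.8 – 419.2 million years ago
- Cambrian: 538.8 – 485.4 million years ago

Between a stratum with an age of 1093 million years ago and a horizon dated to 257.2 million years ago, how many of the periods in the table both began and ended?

8

1093 Ma sits inside the Stenian (1200–1000) and 257.2 Ma inside the Permian (298.9–251.902); neither of those is wholly between the two dates.
The listed periods lying completely between them are Tonian, Cryogenian, Ediacaran, Cambrian, Ordovician, Silurian, Devonian, Carboniferous — 8 in all.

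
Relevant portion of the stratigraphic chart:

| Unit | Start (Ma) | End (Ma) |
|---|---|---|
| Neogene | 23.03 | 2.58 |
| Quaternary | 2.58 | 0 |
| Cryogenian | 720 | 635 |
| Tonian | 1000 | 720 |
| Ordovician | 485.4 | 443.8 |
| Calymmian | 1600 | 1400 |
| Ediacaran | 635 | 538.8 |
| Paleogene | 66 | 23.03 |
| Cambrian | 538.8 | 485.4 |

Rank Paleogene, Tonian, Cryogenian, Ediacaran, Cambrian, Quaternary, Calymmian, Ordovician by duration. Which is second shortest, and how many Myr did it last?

Ordovician, 41.6 million years

Start − end for each: Paleogene 66 − 23.03 = 42.97; Tonian 1000 − 720 = 280; Cryogenian 720 − 635 = 85; Ediacaran 635 − 538.8 = 96.2; Cambrian 538.8 − 485.4 = 53.4; Quaternary 2.58 − 0 = 2.58; Calymmian 1600 − 1400 = 200; Ordovician 485.4 − 443.8 = 41.6.
Ranking these from shortest: Quaternary < Ordovician < Paleogene < Cambrian < Cryogenian < Ediacaran < Calymmian < Tonian.
Position 2 in that ranking is Ordovician, which lasted 41.6 Myr.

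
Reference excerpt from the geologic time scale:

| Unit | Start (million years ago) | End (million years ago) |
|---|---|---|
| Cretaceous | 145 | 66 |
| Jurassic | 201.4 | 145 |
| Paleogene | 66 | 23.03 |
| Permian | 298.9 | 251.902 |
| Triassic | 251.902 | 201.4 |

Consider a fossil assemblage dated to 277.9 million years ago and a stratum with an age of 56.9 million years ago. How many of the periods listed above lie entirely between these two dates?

3

277.9 Ma sits inside the Permian (298.9–251.902) and 56.9 Ma inside the Paleogene (66–23.03); neither of those is wholly between the two dates.
The listed periods lying completely between them are Triassic, Jurassic, Cretaceous — 3 in all.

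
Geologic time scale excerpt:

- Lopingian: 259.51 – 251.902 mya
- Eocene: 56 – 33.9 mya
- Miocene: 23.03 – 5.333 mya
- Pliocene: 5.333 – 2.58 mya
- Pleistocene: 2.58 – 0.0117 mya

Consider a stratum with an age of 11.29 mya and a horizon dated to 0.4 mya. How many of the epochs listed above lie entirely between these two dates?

11.29 Ma sits inside the Miocene (23.03–5.333) and 0.4 Ma inside the Pleistocene (2.58–0.0117); neither of those is wholly between the two dates.
The listed epochs lying completely between them are Pliocene — 1 in all.

1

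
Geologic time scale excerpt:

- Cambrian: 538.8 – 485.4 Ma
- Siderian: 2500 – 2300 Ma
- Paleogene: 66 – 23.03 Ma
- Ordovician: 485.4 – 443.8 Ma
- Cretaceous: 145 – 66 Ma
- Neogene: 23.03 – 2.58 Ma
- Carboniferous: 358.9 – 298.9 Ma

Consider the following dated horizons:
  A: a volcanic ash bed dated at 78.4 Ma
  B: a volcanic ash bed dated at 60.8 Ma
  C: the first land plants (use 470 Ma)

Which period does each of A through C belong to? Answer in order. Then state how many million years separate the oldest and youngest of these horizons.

A — Cretaceous; B — Paleogene; C — Ordovician; span 409.2 million years

A: 78.4 Ma lies in 145–66 Ma, so Cretaceous.
B: 60.8 Ma lies in 66–23.03 Ma, so Paleogene.
C: 470 Ma lies in 485.4–443.8 Ma, so Ordovician.
Oldest = 470 Ma, youngest = 60.8 Ma → span 409.2 Myr.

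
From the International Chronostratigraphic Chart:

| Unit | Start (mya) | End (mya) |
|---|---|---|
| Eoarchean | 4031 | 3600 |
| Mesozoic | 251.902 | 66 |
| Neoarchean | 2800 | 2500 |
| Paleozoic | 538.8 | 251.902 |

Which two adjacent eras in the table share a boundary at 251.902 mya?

The Paleozoic ends at 251.902 mya and the Mesozoic begins at 251.902 mya, so they share that boundary.

Paleozoic and Mesozoic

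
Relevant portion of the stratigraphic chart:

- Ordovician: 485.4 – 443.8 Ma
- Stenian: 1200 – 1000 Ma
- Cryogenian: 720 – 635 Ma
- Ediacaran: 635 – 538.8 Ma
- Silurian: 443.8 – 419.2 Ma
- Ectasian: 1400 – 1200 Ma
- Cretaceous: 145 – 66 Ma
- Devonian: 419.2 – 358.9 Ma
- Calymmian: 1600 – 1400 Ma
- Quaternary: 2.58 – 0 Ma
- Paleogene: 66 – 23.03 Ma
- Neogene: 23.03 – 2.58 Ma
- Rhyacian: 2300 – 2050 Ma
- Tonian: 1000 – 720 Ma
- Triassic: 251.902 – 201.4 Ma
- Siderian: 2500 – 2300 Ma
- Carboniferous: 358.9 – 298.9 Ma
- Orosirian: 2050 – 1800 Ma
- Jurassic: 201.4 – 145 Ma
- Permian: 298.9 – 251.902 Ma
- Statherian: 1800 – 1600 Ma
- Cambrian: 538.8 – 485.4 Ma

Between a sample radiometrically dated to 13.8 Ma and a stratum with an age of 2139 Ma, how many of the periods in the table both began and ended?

18

2139 Ma sits inside the Rhyacian (2300–2050) and 13.8 Ma inside the Neogene (23.03–2.58); neither of those is wholly between the two dates.
The listed periods lying completely between them are Orosirian, Statherian, Calymmian, Ectasian, Stenian, Tonian, Cryogenian, Ediacaran, Cambrian, Ordovician, Silurian, Devonian, Carboniferous, Permian, Triassic, Jurassic, Cretaceous, Paleogene — 18 in all.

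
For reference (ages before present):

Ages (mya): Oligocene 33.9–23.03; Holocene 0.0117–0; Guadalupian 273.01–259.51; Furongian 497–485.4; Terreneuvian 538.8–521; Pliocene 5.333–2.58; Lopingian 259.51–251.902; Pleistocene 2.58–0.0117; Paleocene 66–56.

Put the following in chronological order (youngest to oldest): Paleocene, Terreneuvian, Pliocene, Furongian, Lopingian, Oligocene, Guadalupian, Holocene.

Holocene, Pliocene, Oligocene, Paleocene, Lopingian, Guadalupian, Furongian, Terreneuvian

Sorting by start age (ascending Ma, since larger Ma = older): Holocene began 0.0117, Pliocene began 5.333, Oligocene began 33.9, Paleocene began 66, Lopingian began 259.51, Guadalupian began 273.01, Furongian began 497, Terreneuvian began 538.8.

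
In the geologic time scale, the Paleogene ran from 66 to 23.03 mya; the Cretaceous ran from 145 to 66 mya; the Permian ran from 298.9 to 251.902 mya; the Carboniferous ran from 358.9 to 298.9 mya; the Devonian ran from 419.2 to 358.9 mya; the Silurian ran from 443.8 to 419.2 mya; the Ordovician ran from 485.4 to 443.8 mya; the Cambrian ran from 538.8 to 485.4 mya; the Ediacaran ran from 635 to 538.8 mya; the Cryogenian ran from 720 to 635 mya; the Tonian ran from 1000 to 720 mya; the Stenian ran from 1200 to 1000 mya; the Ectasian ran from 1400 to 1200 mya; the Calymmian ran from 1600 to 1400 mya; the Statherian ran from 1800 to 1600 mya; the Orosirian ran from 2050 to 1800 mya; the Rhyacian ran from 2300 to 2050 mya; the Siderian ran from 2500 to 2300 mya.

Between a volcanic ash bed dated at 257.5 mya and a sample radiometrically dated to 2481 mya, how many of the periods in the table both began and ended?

14

2481 Ma sits inside the Siderian (2500–2300) and 257.5 Ma inside the Permian (298.9–251.902); neither of those is wholly between the two dates.
The listed periods lying completely between them are Rhyacian, Orosirian, Statherian, Calymmian, Ectasian, Stenian, Tonian, Cryogenian, Ediacaran, Cambrian, Ordovician, Silurian, Devonian, Carboniferous — 14 in all.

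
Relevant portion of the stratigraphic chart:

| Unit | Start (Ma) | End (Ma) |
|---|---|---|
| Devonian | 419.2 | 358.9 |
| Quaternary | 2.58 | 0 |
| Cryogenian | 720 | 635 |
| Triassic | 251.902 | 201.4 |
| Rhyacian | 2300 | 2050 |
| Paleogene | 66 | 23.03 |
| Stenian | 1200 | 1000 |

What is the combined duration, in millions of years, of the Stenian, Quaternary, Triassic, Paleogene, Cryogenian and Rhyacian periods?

631.052 million years

Duration is start − end for each: (1200 − 1000) + (2.58 − 0) + (251.902 − 201.4) + (66 − 23.03) + (720 − 635) + (2300 − 2050).
That is 200 + 2.58 + 50.502 + 42.97 + 85 + 250, which totals 631.052 million years.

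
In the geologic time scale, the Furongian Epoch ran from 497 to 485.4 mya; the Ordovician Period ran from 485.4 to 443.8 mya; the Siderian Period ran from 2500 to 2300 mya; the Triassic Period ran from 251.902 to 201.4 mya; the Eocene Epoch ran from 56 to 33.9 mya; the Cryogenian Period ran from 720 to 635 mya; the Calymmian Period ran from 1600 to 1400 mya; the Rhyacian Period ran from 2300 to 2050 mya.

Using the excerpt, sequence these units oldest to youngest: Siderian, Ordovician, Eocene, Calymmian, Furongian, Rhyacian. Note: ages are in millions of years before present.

Siderian, Rhyacian, Calymmian, Furongian, Ordovician, Eocene

Read off each span (Ma): Siderian 2500–2300; Ordovician 485.4–443.8; Eocene 56–33.9; Calymmian 1600–1400; Furongian 497–485.4; Rhyacian 2300–2050.
Larger Ma is older, so oldest→youngest is Siderian, Rhyacian, Calymmian, Furongian, Ordovician, Eocene.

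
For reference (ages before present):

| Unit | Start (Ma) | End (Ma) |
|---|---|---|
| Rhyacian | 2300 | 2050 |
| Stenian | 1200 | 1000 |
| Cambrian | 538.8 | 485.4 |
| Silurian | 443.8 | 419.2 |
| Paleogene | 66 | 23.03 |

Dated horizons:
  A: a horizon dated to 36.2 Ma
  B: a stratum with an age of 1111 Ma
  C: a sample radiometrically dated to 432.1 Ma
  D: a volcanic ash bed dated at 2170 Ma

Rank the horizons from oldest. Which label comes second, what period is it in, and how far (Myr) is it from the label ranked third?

B, in the Stenian; 678.9 million years to C

Larger Ma means older, so oldest first: D 2170 > B 1111 > C 432.1 > A 36.2.
Counting 2 along gives B (1111 Ma); the excerpt puts that inside the Stenian, 1200–1000 Ma.
Next in line is C (432.1 Ma), and 1111 − 432.1 = 678.9 Myr.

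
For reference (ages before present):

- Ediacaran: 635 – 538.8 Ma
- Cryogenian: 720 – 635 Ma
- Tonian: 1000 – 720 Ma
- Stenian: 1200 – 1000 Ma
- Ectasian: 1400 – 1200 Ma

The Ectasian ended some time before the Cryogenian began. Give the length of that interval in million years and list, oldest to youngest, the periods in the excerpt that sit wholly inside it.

The Ectasian closes at 1200 Ma and the Cryogenian opens at 720 Ma, so the interval is 1200 − 720 = 480 Myr.
A period fits inside if it starts at or after 1200 Ma and ends at or before 720 Ma; oldest first that gives Stenian, Tonian.

480 million years; Stenian, Tonian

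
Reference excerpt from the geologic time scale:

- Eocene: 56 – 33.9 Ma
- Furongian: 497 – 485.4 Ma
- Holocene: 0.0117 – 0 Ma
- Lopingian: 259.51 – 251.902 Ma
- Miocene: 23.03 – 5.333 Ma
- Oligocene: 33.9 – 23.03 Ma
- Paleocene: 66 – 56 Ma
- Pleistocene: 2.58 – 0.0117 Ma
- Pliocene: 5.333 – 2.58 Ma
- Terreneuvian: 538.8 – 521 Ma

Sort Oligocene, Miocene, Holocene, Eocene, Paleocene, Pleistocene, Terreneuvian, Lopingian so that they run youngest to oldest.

Holocene, Pleistocene, Miocene, Oligocene, Eocene, Paleocene, Lopingian, Terreneuvian

Read off each span (Ma): Oligocene 33.9–23.03; Miocene 23.03–5.333; Holocene 0.0117–0; Eocene 56–33.9; Paleocene 66–56; Pleistocene 2.58–0.0117; Terreneuvian 538.8–521; Lopingian 259.51–251.902.
Larger Ma is older, so oldest→youngest is Terreneuvian, Lopingian, Paleocene, Eocene, Oligocene, Miocene, Pleistocene, Holocene; reverse it for youngest→oldest.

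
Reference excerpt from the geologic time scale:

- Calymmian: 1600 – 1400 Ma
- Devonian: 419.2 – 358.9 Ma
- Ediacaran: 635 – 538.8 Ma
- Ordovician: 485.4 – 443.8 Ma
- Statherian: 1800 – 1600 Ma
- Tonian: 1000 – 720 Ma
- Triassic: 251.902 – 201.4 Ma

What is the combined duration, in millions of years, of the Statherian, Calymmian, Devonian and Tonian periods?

740.3 million years

Duration is start − end for each: (1800 − 1600) + (1600 − 1400) + (419.2 − 358.9) + (1000 − 720).
That is 200 + 200 + 60.3 + 280, which totals 740.3 million years.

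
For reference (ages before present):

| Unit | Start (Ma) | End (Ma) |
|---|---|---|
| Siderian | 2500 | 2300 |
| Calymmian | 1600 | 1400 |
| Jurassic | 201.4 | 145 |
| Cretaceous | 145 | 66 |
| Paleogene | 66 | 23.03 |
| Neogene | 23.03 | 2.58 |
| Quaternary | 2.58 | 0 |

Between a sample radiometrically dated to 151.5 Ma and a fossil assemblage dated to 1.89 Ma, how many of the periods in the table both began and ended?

151.5 Ma sits inside the Jurassic (201.4–145) and 1.89 Ma inside the Quaternary (2.58–0); neither of those is wholly between the two dates.
The listed periods lying completely between them are Cretaceous, Paleogene, Neogene — 3 in all.

3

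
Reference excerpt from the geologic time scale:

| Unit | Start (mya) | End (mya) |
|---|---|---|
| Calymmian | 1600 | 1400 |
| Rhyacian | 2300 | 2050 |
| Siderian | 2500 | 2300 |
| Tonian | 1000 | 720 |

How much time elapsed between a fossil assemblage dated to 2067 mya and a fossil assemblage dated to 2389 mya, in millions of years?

322 million years

2389 − 2067 = 322 million years.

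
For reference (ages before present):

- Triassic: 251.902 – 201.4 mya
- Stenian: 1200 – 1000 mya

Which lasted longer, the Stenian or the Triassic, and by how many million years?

Stenian: 1200 − 1000 = 200 Myr.
Triassic: 251.902 − 201.4 = 50.502 Myr.
Difference: 200 − 50.502 = 149.498 Myr, so the Stenian was longer.

Stenian, by 149.498 million years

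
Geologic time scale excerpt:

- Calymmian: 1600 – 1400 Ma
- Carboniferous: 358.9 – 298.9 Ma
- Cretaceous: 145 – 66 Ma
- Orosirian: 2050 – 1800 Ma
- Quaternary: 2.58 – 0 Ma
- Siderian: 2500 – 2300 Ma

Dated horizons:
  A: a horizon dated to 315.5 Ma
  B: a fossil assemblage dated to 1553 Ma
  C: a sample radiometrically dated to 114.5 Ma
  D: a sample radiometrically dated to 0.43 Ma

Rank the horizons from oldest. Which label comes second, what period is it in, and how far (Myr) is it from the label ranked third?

A, in the Carboniferous; 201 million years to C

Larger Ma means older, so oldest first: B 1553 > A 315.5 > C 114.5 > D 0.43.
Counting 2 along gives A (315.5 Ma); the excerpt puts that inside the Carboniferous, 358.9–298.9 Ma.
Next in line is C (114.5 Ma), and 315.5 − 114.5 = 201 Myr.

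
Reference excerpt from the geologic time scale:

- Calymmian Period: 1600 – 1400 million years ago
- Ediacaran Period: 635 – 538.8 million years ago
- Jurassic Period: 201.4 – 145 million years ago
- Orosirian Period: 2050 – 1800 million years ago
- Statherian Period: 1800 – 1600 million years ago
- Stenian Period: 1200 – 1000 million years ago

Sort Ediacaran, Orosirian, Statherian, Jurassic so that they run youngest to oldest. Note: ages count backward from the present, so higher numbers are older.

Read off each span (Ma): Ediacaran 635–538.8; Orosirian 2050–1800; Statherian 1800–1600; Jurassic 201.4–145.
Larger Ma is older, so oldest→youngest is Orosirian, Statherian, Ediacaran, Jurassic; reverse it for youngest→oldest.

Jurassic, then Ediacaran, then Statherian, then Orosirian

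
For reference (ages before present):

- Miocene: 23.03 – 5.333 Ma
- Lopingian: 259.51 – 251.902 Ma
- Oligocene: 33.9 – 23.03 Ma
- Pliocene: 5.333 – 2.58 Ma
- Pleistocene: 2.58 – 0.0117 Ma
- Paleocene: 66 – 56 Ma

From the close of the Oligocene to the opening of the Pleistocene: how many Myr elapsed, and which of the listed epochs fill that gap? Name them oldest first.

The Oligocene closes at 23.03 Ma and the Pleistocene opens at 2.58 Ma, so the interval is 23.03 − 2.58 = 20.45 Myr.
An epoch fits inside if it starts at or after 23.03 Ma and ends at or before 2.58 Ma; oldest first that gives Miocene, Pliocene.

20.45 million years; Miocene, Pliocene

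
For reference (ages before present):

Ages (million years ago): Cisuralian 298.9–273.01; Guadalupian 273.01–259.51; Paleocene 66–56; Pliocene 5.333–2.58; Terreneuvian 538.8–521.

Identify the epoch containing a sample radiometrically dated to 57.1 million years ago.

Paleocene

57.1 Ma lies between 66 and 56 Ma, so it falls in the Paleocene.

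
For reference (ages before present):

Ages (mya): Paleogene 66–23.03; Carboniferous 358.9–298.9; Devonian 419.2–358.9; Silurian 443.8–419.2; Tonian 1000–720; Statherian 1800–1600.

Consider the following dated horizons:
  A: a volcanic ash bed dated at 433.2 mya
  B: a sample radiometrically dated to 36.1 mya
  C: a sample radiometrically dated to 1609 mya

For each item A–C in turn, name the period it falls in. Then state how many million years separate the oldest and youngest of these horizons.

A — Silurian; B — Paleogene; C — Statherian; span 1572.9 million years

Match each age against the start–end ranges in the excerpt: A = 433.2 Ma → Silurian (443.8–419.2); B = 36.1 Ma → Paleogene (66–23.03); C = 1609 Ma → Statherian (1800–1600).
The largest age is 1609 Ma and the smallest is 36.1 Ma; their difference is 1572.9 Myr.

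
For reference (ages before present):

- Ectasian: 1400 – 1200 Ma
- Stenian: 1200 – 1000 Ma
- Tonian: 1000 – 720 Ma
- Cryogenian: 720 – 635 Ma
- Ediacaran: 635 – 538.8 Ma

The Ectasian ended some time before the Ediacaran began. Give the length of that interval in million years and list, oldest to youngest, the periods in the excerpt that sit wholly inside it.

565 million years; Stenian, Tonian, Cryogenian

The Ectasian closes at 1200 Ma and the Ediacaran opens at 635 Ma, so the interval is 1200 − 635 = 565 Myr.
A period fits inside if it starts at or after 1200 Ma and ends at or before 635 Ma; oldest first that gives Stenian, Tonian, Cryogenian.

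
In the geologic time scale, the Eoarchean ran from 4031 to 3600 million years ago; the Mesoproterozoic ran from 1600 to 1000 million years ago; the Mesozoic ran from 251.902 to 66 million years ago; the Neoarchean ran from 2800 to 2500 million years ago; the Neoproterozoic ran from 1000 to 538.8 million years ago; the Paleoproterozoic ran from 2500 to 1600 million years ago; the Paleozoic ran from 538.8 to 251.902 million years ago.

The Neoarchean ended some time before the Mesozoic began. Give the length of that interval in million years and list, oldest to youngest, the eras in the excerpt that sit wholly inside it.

2248.098 million years; Paleoproterozoic, Mesoproterozoic, Neoproterozoic, Paleozoic

The Neoarchean closes at 2500 Ma and the Mesozoic opens at 251.902 Ma, so the interval is 2500 − 251.902 = 2248.098 Myr.
An era fits inside if it starts at or after 2500 Ma and ends at or before 251.902 Ma; oldest first that gives Paleoproterozoic, Mesoproterozoic, Neoproterozoic, Paleozoic.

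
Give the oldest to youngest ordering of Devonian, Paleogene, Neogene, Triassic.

Group by era (each group listed oldest first) — Paleozoic: Devonian; Mesozoic: Triassic; Cenozoic: Paleogene, Neogene. The eras run Paleozoic → Mesozoic → Cenozoic. Concatenating the groups in that era order gives oldest to youngest directly.

Devonian, Triassic, Paleogene, Neogene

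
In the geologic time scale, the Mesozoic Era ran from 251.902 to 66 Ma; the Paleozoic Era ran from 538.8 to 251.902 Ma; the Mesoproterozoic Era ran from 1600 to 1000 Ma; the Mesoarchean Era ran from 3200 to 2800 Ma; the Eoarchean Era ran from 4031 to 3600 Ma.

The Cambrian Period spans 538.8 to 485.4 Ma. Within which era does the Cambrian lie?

The Cambrian (538.8–485.4 Ma) lies entirely within 538.8–251.902 Ma, the Paleozoic Era.

Paleozoic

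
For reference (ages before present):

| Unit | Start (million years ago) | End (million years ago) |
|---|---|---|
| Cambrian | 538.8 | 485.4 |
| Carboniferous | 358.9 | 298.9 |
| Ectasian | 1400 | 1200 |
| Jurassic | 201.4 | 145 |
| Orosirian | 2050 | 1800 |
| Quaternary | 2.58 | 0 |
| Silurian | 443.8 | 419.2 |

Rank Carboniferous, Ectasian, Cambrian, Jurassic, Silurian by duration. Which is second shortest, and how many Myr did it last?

Start − end for each: Carboniferous 358.9 − 298.9 = 60; Ectasian 1400 − 1200 = 200; Cambrian 538.8 − 485.4 = 53.4; Jurassic 201.4 − 145 = 56.4; Silurian 443.8 − 419.2 = 24.6.
Ranking these from shortest: Silurian < Cambrian < Jurassic < Carboniferous < Ectasian.
Position 2 in that ranking is Cambrian, which lasted 53.4 Myr.

Cambrian, 53.4 million years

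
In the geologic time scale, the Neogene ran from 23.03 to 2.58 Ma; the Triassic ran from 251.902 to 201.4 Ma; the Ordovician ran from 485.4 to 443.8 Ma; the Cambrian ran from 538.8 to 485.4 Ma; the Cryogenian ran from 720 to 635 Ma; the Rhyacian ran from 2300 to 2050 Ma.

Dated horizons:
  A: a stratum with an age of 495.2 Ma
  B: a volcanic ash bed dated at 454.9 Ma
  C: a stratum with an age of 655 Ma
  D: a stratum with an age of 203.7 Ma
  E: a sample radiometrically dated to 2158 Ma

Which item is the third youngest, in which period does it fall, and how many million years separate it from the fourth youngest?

Sorted youngest-first by Ma: D (203.7), B (454.9), A (495.2), C (655), E (2158).
The third youngest is A at 495.2 Ma, which lies in 538.8–485.4 Ma: the Cambrian.
The fourth youngest is C at 655 Ma; separation = |495.2 − 655| = 159.8 Myr.

A, in the Cambrian; 159.8 million years to C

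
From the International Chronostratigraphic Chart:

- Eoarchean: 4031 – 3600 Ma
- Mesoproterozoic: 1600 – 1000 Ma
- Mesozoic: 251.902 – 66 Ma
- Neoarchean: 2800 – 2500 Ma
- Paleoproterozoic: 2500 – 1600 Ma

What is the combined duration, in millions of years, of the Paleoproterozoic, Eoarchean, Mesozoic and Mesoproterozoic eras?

2116.902 million years

Duration is start − end for each: (2500 − 1600) + (4031 − 3600) + (251.902 − 66) + (1600 − 1000).
That is 900 + 431 + 185.902 + 600, which totals 2116.902 million years.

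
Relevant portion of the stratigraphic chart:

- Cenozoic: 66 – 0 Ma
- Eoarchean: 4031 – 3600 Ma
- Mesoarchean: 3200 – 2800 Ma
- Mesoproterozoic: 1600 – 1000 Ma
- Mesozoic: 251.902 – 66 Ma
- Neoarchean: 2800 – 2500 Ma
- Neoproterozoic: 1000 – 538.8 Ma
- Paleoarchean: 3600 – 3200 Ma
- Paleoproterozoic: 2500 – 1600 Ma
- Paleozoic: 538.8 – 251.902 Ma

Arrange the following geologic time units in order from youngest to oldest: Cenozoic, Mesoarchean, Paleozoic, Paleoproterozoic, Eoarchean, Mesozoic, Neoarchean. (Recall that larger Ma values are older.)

Cenozoic → Mesozoic → Paleozoic → Paleoproterozoic → Neoarchean → Mesoarchean → Eoarchean

The oldest of these is Eoarchean (starts 4031 Ma) and the youngest is Cenozoic (ends 0 Ma).
In between, by decreasing start age: Mesoarchean (3200), Neoarchean (2800), Paleoproterozoic (2500), Paleozoic (538.8), Mesozoic (251.902).
Listing youngest first means reversing that sequence.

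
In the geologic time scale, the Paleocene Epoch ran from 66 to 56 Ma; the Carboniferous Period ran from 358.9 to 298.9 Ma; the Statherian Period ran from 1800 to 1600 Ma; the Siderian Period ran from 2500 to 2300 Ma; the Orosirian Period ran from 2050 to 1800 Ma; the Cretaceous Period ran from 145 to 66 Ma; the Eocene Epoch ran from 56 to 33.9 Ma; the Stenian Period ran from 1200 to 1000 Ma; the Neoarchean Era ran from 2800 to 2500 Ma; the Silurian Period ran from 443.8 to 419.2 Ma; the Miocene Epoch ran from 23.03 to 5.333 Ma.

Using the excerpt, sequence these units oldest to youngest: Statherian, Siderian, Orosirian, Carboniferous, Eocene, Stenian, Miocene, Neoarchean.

Neoarchean, Siderian, Orosirian, Statherian, Stenian, Carboniferous, Eocene, Miocene

The oldest of these is Neoarchean (starts 2800 Ma) and the youngest is Miocene (ends 5.333 Ma).
In between, by decreasing start age: Siderian (2500), Orosirian (2050), Statherian (1800), Stenian (1200), Carboniferous (358.9), Eocene (56).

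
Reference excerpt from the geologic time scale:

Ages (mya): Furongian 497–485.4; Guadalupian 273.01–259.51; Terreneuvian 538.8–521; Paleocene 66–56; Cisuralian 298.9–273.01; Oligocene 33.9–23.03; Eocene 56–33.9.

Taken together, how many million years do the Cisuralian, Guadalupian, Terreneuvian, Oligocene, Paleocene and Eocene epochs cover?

Duration is start − end for each: (298.9 − 273.01) + (273.01 − 259.51) + (538.8 − 521) + (33.9 − 23.03) + (66 − 56) + (56 − 33.9).
That is 25.89 + 13.5 + 17.8 + 10.87 + 10 + 22.1, which totals 100.16 million years.

100.16 million years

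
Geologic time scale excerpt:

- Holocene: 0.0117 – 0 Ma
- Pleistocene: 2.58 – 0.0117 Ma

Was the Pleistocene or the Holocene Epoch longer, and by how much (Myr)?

Pleistocene, by 2.5566 million years

Pleistocene: 2.58 − 0.0117 = 2.5683 Myr.
Holocene: 0.0117 − 0 = 0.0117 Myr.
Difference: 2.5683 − 0.0117 = 2.5566 Myr, so the Pleistocene was longer.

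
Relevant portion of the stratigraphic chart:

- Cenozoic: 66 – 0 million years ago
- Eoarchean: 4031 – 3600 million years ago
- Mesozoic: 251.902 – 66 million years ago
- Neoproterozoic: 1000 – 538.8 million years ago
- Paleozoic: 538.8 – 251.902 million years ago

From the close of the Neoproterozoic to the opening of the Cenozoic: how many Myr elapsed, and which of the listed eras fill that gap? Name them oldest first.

The Neoproterozoic closes at 538.8 Ma and the Cenozoic opens at 66 Ma, so the interval is 538.8 − 66 = 472.8 Myr.
An era fits inside if it starts at or after 538.8 Ma and ends at or before 66 Ma; oldest first that gives Paleozoic, Mesozoic.

472.8 million years; Paleozoic, Mesozoic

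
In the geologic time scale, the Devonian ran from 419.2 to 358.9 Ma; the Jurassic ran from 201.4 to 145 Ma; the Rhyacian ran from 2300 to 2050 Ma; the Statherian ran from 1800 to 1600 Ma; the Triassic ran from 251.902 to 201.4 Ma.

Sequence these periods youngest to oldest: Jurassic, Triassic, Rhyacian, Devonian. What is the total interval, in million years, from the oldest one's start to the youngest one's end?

From the excerpt: Jurassic 201.4–145; Triassic 251.902–201.4; Rhyacian 2300–2050; Devonian 419.2–358.9 (Ma).
Larger Ma is earlier, so the oldest is Rhyacian and the youngest is Jurassic; youngest to oldest: Jurassic, Triassic, Devonian, Rhyacian.
Oldest start 2300 minus youngest end 145 gives 2155 Myr overall.

Jurassic, Triassic, Devonian, Rhyacian; total span 2155 Myr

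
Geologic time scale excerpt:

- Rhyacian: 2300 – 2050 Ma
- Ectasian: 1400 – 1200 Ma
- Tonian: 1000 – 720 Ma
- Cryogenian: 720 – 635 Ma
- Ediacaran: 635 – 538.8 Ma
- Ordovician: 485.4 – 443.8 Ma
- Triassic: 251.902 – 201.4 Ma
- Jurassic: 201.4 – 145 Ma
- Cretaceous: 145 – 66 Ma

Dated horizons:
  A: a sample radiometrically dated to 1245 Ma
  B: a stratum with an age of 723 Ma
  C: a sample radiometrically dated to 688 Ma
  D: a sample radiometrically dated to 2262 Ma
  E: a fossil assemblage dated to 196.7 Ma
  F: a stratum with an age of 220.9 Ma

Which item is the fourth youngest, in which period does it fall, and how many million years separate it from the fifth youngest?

Smaller Ma means younger, so youngest first: E 196.7 < F 220.9 < C 688 < B 723 < A 1245 < D 2262.
Counting 4 along gives B (723 Ma); the excerpt puts that inside the Tonian, 1000–720 Ma.
Next in line is A (1245 Ma), and 1245 − 723 = 522 Myr.

B, in the Tonian; 522 million years to A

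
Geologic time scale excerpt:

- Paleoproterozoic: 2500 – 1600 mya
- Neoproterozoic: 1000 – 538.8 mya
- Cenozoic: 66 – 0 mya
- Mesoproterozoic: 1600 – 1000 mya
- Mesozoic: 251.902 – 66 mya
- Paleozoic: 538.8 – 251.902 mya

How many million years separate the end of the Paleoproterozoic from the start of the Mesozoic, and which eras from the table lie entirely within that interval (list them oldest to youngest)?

The Paleoproterozoic closes at 1600 Ma and the Mesozoic opens at 251.902 Ma, so the interval is 1600 − 251.902 = 1348.098 Myr.
An era fits inside if it starts at or after 1600 Ma and ends at or before 251.902 Ma; oldest first that gives Mesoproterozoic, Neoproterozoic, Paleozoic.

1348.098 million years; Mesoproterozoic, Neoproterozoic, Paleozoic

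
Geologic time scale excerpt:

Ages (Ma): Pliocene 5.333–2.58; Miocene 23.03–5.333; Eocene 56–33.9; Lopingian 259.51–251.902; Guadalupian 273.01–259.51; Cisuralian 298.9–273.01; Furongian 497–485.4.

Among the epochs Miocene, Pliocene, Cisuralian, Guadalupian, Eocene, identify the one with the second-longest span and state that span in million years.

Start − end for each: Miocene 23.03 − 5.333 = 17.697; Pliocene 5.333 − 2.58 = 2.753; Cisuralian 298.9 − 273.01 = 25.89; Guadalupian 273.01 − 259.51 = 13.5; Eocene 56 − 33.9 = 22.1.
Ranking these from longest: Cisuralian > Eocene > Miocene > Guadalupian > Pliocene.
Position 2 in that ranking is Eocene, which lasted 22.1 Myr.

Eocene, 22.1 million years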